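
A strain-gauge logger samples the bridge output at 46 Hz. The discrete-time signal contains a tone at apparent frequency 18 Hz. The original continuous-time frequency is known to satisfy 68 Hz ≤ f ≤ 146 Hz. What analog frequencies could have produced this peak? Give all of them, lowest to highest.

74 Hz, 110 Hz, 120 Hz

Frequencies that alias to 18 Hz are k·fs ± 18 Hz for integer k ≥ 0.
k=0: 18 Hz.
k=1: 28 Hz, 64 Hz.
k=2: 74 Hz, 110 Hz.
k=3: 120 Hz, 156 Hz.
k=4: 166 Hz, 202 Hz.
Within [68 Hz, 146 Hz]: 74 Hz, 110 Hz, 120 Hz.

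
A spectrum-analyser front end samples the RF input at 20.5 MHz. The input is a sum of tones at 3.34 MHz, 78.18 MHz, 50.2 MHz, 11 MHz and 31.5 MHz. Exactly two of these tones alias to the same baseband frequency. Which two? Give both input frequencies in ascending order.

fs/2 = 10.25 MHz.
3.34 MHz ≤ fs/2 = 10.25 MHz, passes unchanged.
78.18 MHz mod fs = 16.68 MHz.
16.68 MHz > fs/2 = 10.25 MHz, folds to fs − 16.68 MHz = 3.82 MHz.
50.2 MHz mod fs = 9.2 MHz.
9.2 MHz ≤ fs/2 = 10.25 MHz, appears at 9.2 MHz.
11 MHz > fs/2 = 10.25 MHz, folds to fs − 11 MHz = 9.5 MHz.
31.5 MHz mod fs = 11 MHz.
11 MHz > fs/2 = 10.25 MHz, folds to fs − 11 MHz = 9.5 MHz.
11 MHz and 31.5 MHz both map to 9.5 MHz.

11 MHz, 31.5 MHz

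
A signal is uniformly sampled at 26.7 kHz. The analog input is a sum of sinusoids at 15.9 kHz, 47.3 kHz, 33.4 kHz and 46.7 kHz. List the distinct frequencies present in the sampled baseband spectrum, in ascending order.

6.1 kHz, 6.7 kHz, 10.8 kHz

fs/2 = 13.35 kHz.
15.9 kHz > fs/2 = 13.35 kHz, folds to fs − 15.9 kHz = 10.8 kHz.
47.3 kHz mod fs = 20.6 kHz.
20.6 kHz > fs/2 = 13.35 kHz, folds to fs − 20.6 kHz = 6.1 kHz.
33.4 kHz mod fs = 6.7 kHz.
6.7 kHz ≤ fs/2 = 13.35 kHz, appears at 6.7 kHz.
46.7 kHz mod fs = 20 kHz.
20 kHz > fs/2 = 13.35 kHz, folds to fs − 20 kHz = 6.7 kHz.
Distinct values: {6.1 kHz, 6.7 kHz, 10.8 kHz}.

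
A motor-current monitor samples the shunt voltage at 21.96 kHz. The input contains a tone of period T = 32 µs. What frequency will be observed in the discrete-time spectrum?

9.29 kHz

T = 32 µs → f = 1/T = 31.25 kHz.
31.25 kHz mod fs = 9.29 kHz.
9.29 kHz ≤ fs/2 = 10.98 kHz, appears at 9.29 kHz.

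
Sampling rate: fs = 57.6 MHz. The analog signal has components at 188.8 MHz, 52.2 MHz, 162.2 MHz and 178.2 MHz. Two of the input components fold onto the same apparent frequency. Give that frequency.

5.4 MHz

fs/2 = 28.8 MHz.
188.8 MHz mod fs = 16 MHz.
16 MHz ≤ fs/2 = 28.8 MHz, appears at 16 MHz.
52.2 MHz > fs/2 = 28.8 MHz, folds to fs − 52.2 MHz = 5.4 MHz.
162.2 MHz mod fs = 47 MHz.
47 MHz > fs/2 = 28.8 MHz, folds to fs − 47 MHz = 10.6 MHz.
178.2 MHz mod fs = 5.4 MHz.
5.4 MHz ≤ fs/2 = 28.8 MHz, appears at 5.4 MHz.
52.2 MHz and 178.2 MHz both map to 5.4 MHz.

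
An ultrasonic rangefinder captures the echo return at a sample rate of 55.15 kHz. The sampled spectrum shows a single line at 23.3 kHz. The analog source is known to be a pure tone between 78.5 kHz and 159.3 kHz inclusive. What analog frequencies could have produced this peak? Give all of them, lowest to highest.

Frequencies that alias to 23.3 kHz are k·fs ± 23.3 kHz for integer k ≥ 0.
k=0: 23.3 kHz.
k=1: 31.85 kHz, 78.45 kHz.
k=2: 87 kHz, 133.6 kHz.
k=3: 142.15 kHz, 188.75 kHz.
k=4: 197.3 kHz, 243.9 kHz.
Within [78.5 kHz, 159.3 kHz]: 87 kHz, 133.6 kHz, 142.15 kHz.

87 kHz, 133.6 kHz, 142.15 kHz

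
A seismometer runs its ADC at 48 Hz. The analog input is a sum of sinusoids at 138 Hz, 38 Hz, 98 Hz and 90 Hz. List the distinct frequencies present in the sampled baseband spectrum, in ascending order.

fs/2 = 24 Hz.
138 Hz mod fs = 42 Hz.
42 Hz > fs/2 = 24 Hz, folds to fs − 42 Hz = 6 Hz.
38 Hz > fs/2 = 24 Hz, folds to fs − 38 Hz = 10 Hz.
98 Hz mod fs = 2 Hz.
2 Hz ≤ fs/2 = 24 Hz, appears at 2 Hz.
90 Hz mod fs = 42 Hz.
42 Hz > fs/2 = 24 Hz, folds to fs − 42 Hz = 6 Hz.
Distinct values: {2 Hz, 6 Hz, 10 Hz}.

2 Hz, 6 Hz, 10 Hz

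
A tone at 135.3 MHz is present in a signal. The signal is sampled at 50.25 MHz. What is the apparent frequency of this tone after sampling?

15.45 MHz

135.3 MHz mod fs = 34.8 MHz.
34.8 MHz > fs/2 = 25.125 MHz, folds to fs − 34.8 MHz = 15.45 MHz.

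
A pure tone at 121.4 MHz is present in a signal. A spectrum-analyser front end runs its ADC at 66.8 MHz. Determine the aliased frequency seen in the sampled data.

121.4 MHz mod fs = 54.6 MHz.
54.6 MHz > fs/2 = 33.4 MHz, folds to fs − 54.6 MHz = 12.2 MHz.

12.2 MHz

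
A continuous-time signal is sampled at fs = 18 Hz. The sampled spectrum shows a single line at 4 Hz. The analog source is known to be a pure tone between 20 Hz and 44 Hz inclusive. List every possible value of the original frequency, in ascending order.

Frequencies that alias to 4 Hz are k·fs ± 4 Hz for integer k ≥ 0.
k=0: 4 Hz.
k=1: 14 Hz, 22 Hz.
k=2: 32 Hz, 40 Hz.
k=3: 50 Hz, 58 Hz.
Within [20 Hz, 44 Hz]: 22 Hz, 32 Hz, 40 Hz.

22 Hz, 32 Hz, 40 Hz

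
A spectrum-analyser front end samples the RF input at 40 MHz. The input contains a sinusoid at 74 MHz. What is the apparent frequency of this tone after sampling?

74 MHz mod fs = 34 MHz.
34 MHz > fs/2 = 20 MHz, folds to fs − 34 MHz = 6 MHz.

6 MHz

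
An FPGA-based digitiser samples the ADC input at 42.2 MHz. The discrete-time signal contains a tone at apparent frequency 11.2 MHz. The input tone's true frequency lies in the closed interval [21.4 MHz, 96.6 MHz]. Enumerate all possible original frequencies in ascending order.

Frequencies that alias to 11.2 MHz are k·fs ± 11.2 MHz for integer k ≥ 0.
k=0: 11.2 MHz.
k=1: 31 MHz, 53.4 MHz.
k=2: 73.2 MHz, 95.6 MHz.
k=3: 115.4 MHz, 137.8 MHz.
Within [21.4 MHz, 96.6 MHz]: 31 MHz, 53.4 MHz, 73.2 MHz, 95.6 MHz.

31 MHz, 53.4 MHz, 73.2 MHz, 95.6 MHz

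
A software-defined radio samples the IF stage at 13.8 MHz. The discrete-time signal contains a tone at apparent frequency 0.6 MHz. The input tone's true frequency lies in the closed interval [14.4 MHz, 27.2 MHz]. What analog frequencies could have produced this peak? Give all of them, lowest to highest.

Frequencies that alias to 0.6 MHz are k·fs ± 0.6 MHz for integer k ≥ 0.
k=0: 0.6 MHz.
k=1: 13.2 MHz, 14.4 MHz.
k=2: 27 MHz, 28.2 MHz.
k=3: 40.8 MHz, 42 MHz.
Within [14.4 MHz, 27.2 MHz]: 14.4 MHz, 27 MHz.

14.4 MHz, 27 MHz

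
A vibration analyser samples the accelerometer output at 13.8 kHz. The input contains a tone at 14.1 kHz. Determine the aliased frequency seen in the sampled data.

0.3 kHz

14.1 kHz mod fs = 0.3 kHz.
0.3 kHz ≤ fs/2 = 6.9 kHz, appears at 0.3 kHz.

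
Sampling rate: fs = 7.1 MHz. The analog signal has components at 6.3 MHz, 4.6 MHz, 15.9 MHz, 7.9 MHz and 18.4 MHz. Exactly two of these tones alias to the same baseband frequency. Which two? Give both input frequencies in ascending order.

6.3 MHz, 7.9 MHz

fs/2 = 3.55 MHz.
6.3 MHz > fs/2 = 3.55 MHz, folds to fs − 6.3 MHz = 0.8 MHz.
4.6 MHz > fs/2 = 3.55 MHz, folds to fs − 4.6 MHz = 2.5 MHz.
15.9 MHz mod fs = 1.7 MHz.
1.7 MHz ≤ fs/2 = 3.55 MHz, appears at 1.7 MHz.
7.9 MHz mod fs = 0.8 MHz.
0.8 MHz ≤ fs/2 = 3.55 MHz, appears at 0.8 MHz.
18.4 MHz mod fs = 4.2 MHz.
4.2 MHz > fs/2 = 3.55 MHz, folds to fs − 4.2 MHz = 2.9 MHz.
6.3 MHz and 7.9 MHz both map to 0.8 MHz.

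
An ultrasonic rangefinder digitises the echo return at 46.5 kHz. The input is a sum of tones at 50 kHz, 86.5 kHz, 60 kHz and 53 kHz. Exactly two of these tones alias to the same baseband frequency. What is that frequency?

6.5 kHz

fs/2 = 23.25 kHz.
50 kHz mod fs = 3.5 kHz.
3.5 kHz ≤ fs/2 = 23.25 kHz, appears at 3.5 kHz.
86.5 kHz mod fs = 40 kHz.
40 kHz > fs/2 = 23.25 kHz, folds to fs − 40 kHz = 6.5 kHz.
60 kHz mod fs = 13.5 kHz.
13.5 kHz ≤ fs/2 = 23.25 kHz, appears at 13.5 kHz.
53 kHz mod fs = 6.5 kHz.
6.5 kHz ≤ fs/2 = 23.25 kHz, appears at 6.5 kHz.
53 kHz and 86.5 kHz both map to 6.5 kHz.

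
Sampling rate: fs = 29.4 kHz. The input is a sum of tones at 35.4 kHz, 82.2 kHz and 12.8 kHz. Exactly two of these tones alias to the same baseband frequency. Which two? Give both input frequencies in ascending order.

fs/2 = 14.7 kHz.
35.4 kHz mod fs = 6 kHz.
6 kHz ≤ fs/2 = 14.7 kHz, appears at 6 kHz.
82.2 kHz mod fs = 23.4 kHz.
23.4 kHz > fs/2 = 14.7 kHz, folds to fs − 23.4 kHz = 6 kHz.
12.8 kHz ≤ fs/2 = 14.7 kHz, passes unchanged.
35.4 kHz and 82.2 kHz both map to 6 kHz.

35.4 kHz, 82.2 kHz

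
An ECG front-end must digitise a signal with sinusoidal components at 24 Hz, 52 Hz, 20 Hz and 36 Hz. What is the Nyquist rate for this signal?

Highest-frequency component: 52 Hz.
Nyquist rate = 2 × 52 Hz = 104 Hz.

104 Hz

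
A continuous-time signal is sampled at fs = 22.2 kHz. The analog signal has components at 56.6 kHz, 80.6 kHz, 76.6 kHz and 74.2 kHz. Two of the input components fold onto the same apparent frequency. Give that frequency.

10 kHz

fs/2 = 11.1 kHz.
56.6 kHz mod fs = 12.2 kHz.
12.2 kHz > fs/2 = 11.1 kHz, folds to fs − 12.2 kHz = 10 kHz.
80.6 kHz mod fs = 14 kHz.
14 kHz > fs/2 = 11.1 kHz, folds to fs − 14 kHz = 8.2 kHz.
76.6 kHz mod fs = 10 kHz.
10 kHz ≤ fs/2 = 11.1 kHz, appears at 10 kHz.
74.2 kHz mod fs = 7.6 kHz.
7.6 kHz ≤ fs/2 = 11.1 kHz, appears at 7.6 kHz.
56.6 kHz and 76.6 kHz both map to 10 kHz.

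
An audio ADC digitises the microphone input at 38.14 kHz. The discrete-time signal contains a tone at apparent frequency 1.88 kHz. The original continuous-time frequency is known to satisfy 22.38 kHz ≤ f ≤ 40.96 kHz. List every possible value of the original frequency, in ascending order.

36.26 kHz, 40.02 kHz

Frequencies that alias to 1.88 kHz are k·fs ± 1.88 kHz for integer k ≥ 0.
k=0: 1.88 kHz.
k=1: 36.26 kHz, 40.02 kHz.
k=2: 74.4 kHz, 78.16 kHz.
Within [22.38 kHz, 40.96 kHz]: 36.26 kHz, 40.02 kHz.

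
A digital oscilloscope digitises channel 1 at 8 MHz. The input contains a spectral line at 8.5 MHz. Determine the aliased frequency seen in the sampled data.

8.5 MHz mod fs = 0.5 MHz.
0.5 MHz ≤ fs/2 = 4 MHz, appears at 0.5 MHz.

0.5 MHz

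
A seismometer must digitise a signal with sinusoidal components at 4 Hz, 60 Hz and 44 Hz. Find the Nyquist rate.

Highest-frequency component: 60 Hz.
Nyquist rate = 2 × 60 Hz = 120 Hz.

120 Hz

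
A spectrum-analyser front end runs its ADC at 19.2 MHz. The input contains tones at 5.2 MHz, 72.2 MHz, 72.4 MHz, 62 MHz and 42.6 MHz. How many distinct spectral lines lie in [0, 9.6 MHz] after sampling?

fs/2 = 9.6 MHz.
5.2 MHz ≤ fs/2 = 9.6 MHz, passes unchanged.
72.2 MHz mod fs = 14.6 MHz.
14.6 MHz > fs/2 = 9.6 MHz, folds to fs − 14.6 MHz = 4.6 MHz.
72.4 MHz mod fs = 14.8 MHz.
14.8 MHz > fs/2 = 9.6 MHz, folds to fs − 14.8 MHz = 4.4 MHz.
62 MHz mod fs = 4.4 MHz.
4.4 MHz ≤ fs/2 = 9.6 MHz, appears at 4.4 MHz.
42.6 MHz mod fs = 4.2 MHz.
4.2 MHz ≤ fs/2 = 9.6 MHz, appears at 4.2 MHz.
Distinct values: {4.2 MHz, 4.4 MHz, 4.6 MHz, 5.2 MHz} → 4.

4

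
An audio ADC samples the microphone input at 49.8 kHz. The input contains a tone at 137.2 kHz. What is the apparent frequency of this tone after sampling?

137.2 kHz mod fs = 37.6 kHz.
37.6 kHz > fs/2 = 24.9 kHz, folds to fs − 37.6 kHz = 12.2 kHz.

12.2 kHz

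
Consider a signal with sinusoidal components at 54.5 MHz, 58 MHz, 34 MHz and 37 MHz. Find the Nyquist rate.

Highest-frequency component: 58 MHz.
Nyquist rate = 2 × 58 MHz = 116 MHz.

116 MHz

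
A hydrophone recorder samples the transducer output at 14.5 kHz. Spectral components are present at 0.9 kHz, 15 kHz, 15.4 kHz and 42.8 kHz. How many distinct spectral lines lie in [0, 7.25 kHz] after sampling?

fs/2 = 7.25 kHz.
0.9 kHz ≤ fs/2 = 7.25 kHz, passes unchanged.
15 kHz mod fs = 0.5 kHz.
0.5 kHz ≤ fs/2 = 7.25 kHz, appears at 0.5 kHz.
15.4 kHz mod fs = 0.9 kHz.
0.9 kHz ≤ fs/2 = 7.25 kHz, appears at 0.9 kHz.
42.8 kHz mod fs = 13.8 kHz.
13.8 kHz > fs/2 = 7.25 kHz, folds to fs − 13.8 kHz = 0.7 kHz.
Distinct values: {0.5 kHz, 0.7 kHz, 0.9 kHz} → 3.

3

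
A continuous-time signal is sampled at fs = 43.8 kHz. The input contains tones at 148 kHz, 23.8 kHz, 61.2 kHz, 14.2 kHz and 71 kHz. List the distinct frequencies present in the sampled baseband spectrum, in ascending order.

14.2 kHz, 16.6 kHz, 17.4 kHz, 20 kHz

fs/2 = 21.9 kHz.
148 kHz mod fs = 16.6 kHz.
16.6 kHz ≤ fs/2 = 21.9 kHz, appears at 16.6 kHz.
23.8 kHz > fs/2 = 21.9 kHz, folds to fs − 23.8 kHz = 20 kHz.
61.2 kHz mod fs = 17.4 kHz.
17.4 kHz ≤ fs/2 = 21.9 kHz, appears at 17.4 kHz.
14.2 kHz ≤ fs/2 = 21.9 kHz, passes unchanged.
71 kHz mod fs = 27.2 kHz.
27.2 kHz > fs/2 = 21.9 kHz, folds to fs − 27.2 kHz = 16.6 kHz.
Distinct values: {14.2 kHz, 16.6 kHz, 17.4 kHz, 20 kHz}.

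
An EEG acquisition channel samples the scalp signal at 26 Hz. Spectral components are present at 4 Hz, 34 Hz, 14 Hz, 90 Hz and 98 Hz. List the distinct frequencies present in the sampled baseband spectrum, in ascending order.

fs/2 = 13 Hz.
4 Hz ≤ fs/2 = 13 Hz, passes unchanged.
34 Hz mod fs = 8 Hz.
8 Hz ≤ fs/2 = 13 Hz, appears at 8 Hz.
14 Hz > fs/2 = 13 Hz, folds to fs − 14 Hz = 12 Hz.
90 Hz mod fs = 12 Hz.
12 Hz ≤ fs/2 = 13 Hz, appears at 12 Hz.
98 Hz mod fs = 20 Hz.
20 Hz > fs/2 = 13 Hz, folds to fs − 20 Hz = 6 Hz.
Distinct values: {4 Hz, 6 Hz, 8 Hz, 12 Hz}.

4 Hz, 6 Hz, 8 Hz, 12 Hz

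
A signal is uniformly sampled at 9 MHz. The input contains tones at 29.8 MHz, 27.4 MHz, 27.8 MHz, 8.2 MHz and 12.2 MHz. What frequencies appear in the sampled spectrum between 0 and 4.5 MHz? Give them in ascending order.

fs/2 = 4.5 MHz.
29.8 MHz mod fs = 2.8 MHz.
2.8 MHz ≤ fs/2 = 4.5 MHz, appears at 2.8 MHz.
27.4 MHz mod fs = 0.4 MHz.
0.4 MHz ≤ fs/2 = 4.5 MHz, appears at 0.4 MHz.
27.8 MHz mod fs = 0.8 MHz.
0.8 MHz ≤ fs/2 = 4.5 MHz, appears at 0.8 MHz.
8.2 MHz > fs/2 = 4.5 MHz, folds to fs − 8.2 MHz = 0.8 MHz.
12.2 MHz mod fs = 3.2 MHz.
3.2 MHz ≤ fs/2 = 4.5 MHz, appears at 3.2 MHz.
Distinct values: {0.4 MHz, 0.8 MHz, 2.8 MHz, 3.2 MHz}.

0.4 MHz, 0.8 MHz, 2.8 MHz, 3.2 MHz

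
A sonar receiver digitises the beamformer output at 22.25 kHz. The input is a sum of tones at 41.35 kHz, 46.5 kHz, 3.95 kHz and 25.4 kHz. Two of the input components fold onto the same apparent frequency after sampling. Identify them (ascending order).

25.4 kHz, 41.35 kHz

fs/2 = 11.125 kHz.
41.35 kHz mod fs = 19.1 kHz.
19.1 kHz > fs/2 = 11.125 kHz, folds to fs − 19.1 kHz = 3.15 kHz.
46.5 kHz mod fs = 2 kHz.
2 kHz ≤ fs/2 = 11.125 kHz, appears at 2 kHz.
3.95 kHz ≤ fs/2 = 11.125 kHz, passes unchanged.
25.4 kHz mod fs = 3.15 kHz.
3.15 kHz ≤ fs/2 = 11.125 kHz, appears at 3.15 kHz.
25.4 kHz and 41.35 kHz both map to 3.15 kHz.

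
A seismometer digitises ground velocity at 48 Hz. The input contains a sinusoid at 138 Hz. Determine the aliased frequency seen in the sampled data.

6 Hz

138 Hz mod fs = 42 Hz.
42 Hz > fs/2 = 24 Hz, folds to fs − 42 Hz = 6 Hz.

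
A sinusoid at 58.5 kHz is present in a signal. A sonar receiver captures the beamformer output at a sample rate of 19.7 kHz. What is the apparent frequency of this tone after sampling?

0.6 kHz

58.5 kHz mod fs = 19.1 kHz.
19.1 kHz > fs/2 = 9.85 kHz, folds to fs − 19.1 kHz = 0.6 kHz.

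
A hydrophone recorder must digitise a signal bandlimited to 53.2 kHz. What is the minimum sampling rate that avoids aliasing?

Nyquist rate = 2 × 53.2 kHz = 106.4 kHz.

106.4 kHz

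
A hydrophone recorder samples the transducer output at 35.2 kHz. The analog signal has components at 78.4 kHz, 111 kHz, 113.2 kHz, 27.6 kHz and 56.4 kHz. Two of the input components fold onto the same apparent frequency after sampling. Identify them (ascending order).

fs/2 = 17.6 kHz.
78.4 kHz mod fs = 8 kHz.
8 kHz ≤ fs/2 = 17.6 kHz, appears at 8 kHz.
111 kHz mod fs = 5.4 kHz.
5.4 kHz ≤ fs/2 = 17.6 kHz, appears at 5.4 kHz.
113.2 kHz mod fs = 7.6 kHz.
7.6 kHz ≤ fs/2 = 17.6 kHz, appears at 7.6 kHz.
27.6 kHz > fs/2 = 17.6 kHz, folds to fs − 27.6 kHz = 7.6 kHz.
56.4 kHz mod fs = 21.2 kHz.
21.2 kHz > fs/2 = 17.6 kHz, folds to fs − 21.2 kHz = 14 kHz.
27.6 kHz and 113.2 kHz both map to 7.6 kHz.

27.6 kHz, 113.2 kHz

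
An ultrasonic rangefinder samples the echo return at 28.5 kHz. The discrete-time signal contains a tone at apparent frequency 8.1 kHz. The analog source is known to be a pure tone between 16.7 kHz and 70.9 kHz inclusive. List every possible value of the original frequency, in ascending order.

Frequencies that alias to 8.1 kHz are k·fs ± 8.1 kHz for integer k ≥ 0.
k=0: 8.1 kHz.
k=1: 20.4 kHz, 36.6 kHz.
k=2: 48.9 kHz, 65.1 kHz.
k=3: 77.4 kHz, 93.6 kHz.
Within [16.7 kHz, 70.9 kHz]: 20.4 kHz, 36.6 kHz, 48.9 kHz, 65.1 kHz.

20.4 kHz, 36.6 kHz, 48.9 kHz, 65.1 kHz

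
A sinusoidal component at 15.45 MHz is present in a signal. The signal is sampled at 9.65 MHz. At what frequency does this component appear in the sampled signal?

15.45 MHz mod fs = 5.8 MHz.
5.8 MHz > fs/2 = 4.825 MHz, folds to fs − 5.8 MHz = 3.85 MHz.

3.85 MHz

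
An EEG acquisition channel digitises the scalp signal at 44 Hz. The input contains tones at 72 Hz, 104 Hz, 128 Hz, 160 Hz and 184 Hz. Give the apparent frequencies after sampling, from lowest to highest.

4 Hz, 8 Hz, 16 Hz

fs/2 = 22 Hz.
72 Hz mod fs = 28 Hz.
28 Hz > fs/2 = 22 Hz, folds to fs − 28 Hz = 16 Hz.
104 Hz mod fs = 16 Hz.
16 Hz ≤ fs/2 = 22 Hz, appears at 16 Hz.
128 Hz mod fs = 40 Hz.
40 Hz > fs/2 = 22 Hz, folds to fs − 40 Hz = 4 Hz.
160 Hz mod fs = 28 Hz.
28 Hz > fs/2 = 22 Hz, folds to fs − 28 Hz = 16 Hz.
184 Hz mod fs = 8 Hz.
8 Hz ≤ fs/2 = 22 Hz, appears at 8 Hz.
Distinct values: {4 Hz, 8 Hz, 16 Hz}.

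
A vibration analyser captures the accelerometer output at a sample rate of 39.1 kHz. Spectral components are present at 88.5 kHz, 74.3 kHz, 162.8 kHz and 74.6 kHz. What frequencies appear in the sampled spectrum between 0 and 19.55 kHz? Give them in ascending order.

3.6 kHz, 3.9 kHz, 6.4 kHz, 10.3 kHz

fs/2 = 19.55 kHz.
88.5 kHz mod fs = 10.3 kHz.
10.3 kHz ≤ fs/2 = 19.55 kHz, appears at 10.3 kHz.
74.3 kHz mod fs = 35.2 kHz.
35.2 kHz > fs/2 = 19.55 kHz, folds to fs − 35.2 kHz = 3.9 kHz.
162.8 kHz mod fs = 6.4 kHz.
6.4 kHz ≤ fs/2 = 19.55 kHz, appears at 6.4 kHz.
74.6 kHz mod fs = 35.5 kHz.
35.5 kHz > fs/2 = 19.55 kHz, folds to fs − 35.5 kHz = 3.6 kHz.
Distinct values: {3.6 kHz, 3.9 kHz, 6.4 kHz, 10.3 kHz}.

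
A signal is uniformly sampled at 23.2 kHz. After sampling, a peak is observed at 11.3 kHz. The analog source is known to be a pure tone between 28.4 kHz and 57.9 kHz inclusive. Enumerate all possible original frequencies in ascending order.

34.5 kHz, 35.1 kHz, 57.7 kHz

Frequencies that alias to 11.3 kHz are k·fs ± 11.3 kHz for integer k ≥ 0.
k=0: 11.3 kHz.
k=1: 11.9 kHz, 34.5 kHz.
k=2: 35.1 kHz, 57.7 kHz.
k=3: 58.3 kHz, 80.9 kHz.
Within [28.4 kHz, 57.9 kHz]: 34.5 kHz, 35.1 kHz, 57.7 kHz.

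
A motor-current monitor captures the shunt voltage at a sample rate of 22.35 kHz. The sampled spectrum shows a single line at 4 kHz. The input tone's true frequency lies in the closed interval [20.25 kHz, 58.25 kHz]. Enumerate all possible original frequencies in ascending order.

Frequencies that alias to 4 kHz are k·fs ± 4 kHz for integer k ≥ 0.
k=0: 4 kHz.
k=1: 18.35 kHz, 26.35 kHz.
k=2: 40.7 kHz, 48.7 kHz.
k=3: 63.05 kHz, 71.05 kHz.
Within [20.25 kHz, 58.25 kHz]: 26.35 kHz, 40.7 kHz, 48.7 kHz.

26.35 kHz, 40.7 kHz, 48.7 kHz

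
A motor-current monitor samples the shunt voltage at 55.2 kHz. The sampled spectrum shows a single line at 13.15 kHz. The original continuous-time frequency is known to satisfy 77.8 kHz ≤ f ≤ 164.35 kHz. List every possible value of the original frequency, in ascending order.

Frequencies that alias to 13.15 kHz are k·fs ± 13.15 kHz for integer k ≥ 0.
k=0: 13.15 kHz.
k=1: 42.05 kHz, 68.35 kHz.
k=2: 97.25 kHz, 123.55 kHz.
k=3: 152.45 kHz, 178.75 kHz.
k=4: 207.65 kHz, 233.95 kHz.
Within [77.8 kHz, 164.35 kHz]: 97.25 kHz, 123.55 kHz, 152.45 kHz.

97.25 kHz, 123.55 kHz, 152.45 kHz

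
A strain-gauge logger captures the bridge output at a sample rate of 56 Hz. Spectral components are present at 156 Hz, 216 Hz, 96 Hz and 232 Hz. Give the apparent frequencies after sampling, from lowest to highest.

fs/2 = 28 Hz.
156 Hz mod fs = 44 Hz.
44 Hz > fs/2 = 28 Hz, folds to fs − 44 Hz = 12 Hz.
216 Hz mod fs = 48 Hz.
48 Hz > fs/2 = 28 Hz, folds to fs − 48 Hz = 8 Hz.
96 Hz mod fs = 40 Hz.
40 Hz > fs/2 = 28 Hz, folds to fs − 40 Hz = 16 Hz.
232 Hz mod fs = 8 Hz.
8 Hz ≤ fs/2 = 28 Hz, appears at 8 Hz.
Distinct values: {8 Hz, 12 Hz, 16 Hz}.

8 Hz, 12 Hz, 16 Hz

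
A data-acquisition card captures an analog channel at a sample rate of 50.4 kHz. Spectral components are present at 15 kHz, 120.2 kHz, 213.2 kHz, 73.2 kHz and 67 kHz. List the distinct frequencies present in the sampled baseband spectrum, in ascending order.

fs/2 = 25.2 kHz.
15 kHz ≤ fs/2 = 25.2 kHz, passes unchanged.
120.2 kHz mod fs = 19.4 kHz.
19.4 kHz ≤ fs/2 = 25.2 kHz, appears at 19.4 kHz.
213.2 kHz mod fs = 11.6 kHz.
11.6 kHz ≤ fs/2 = 25.2 kHz, appears at 11.6 kHz.
73.2 kHz mod fs = 22.8 kHz.
22.8 kHz ≤ fs/2 = 25.2 kHz, appears at 22.8 kHz.
67 kHz mod fs = 16.6 kHz.
16.6 kHz ≤ fs/2 = 25.2 kHz, appears at 16.6 kHz.
Distinct values: {11.6 kHz, 15 kHz, 16.6 kHz, 19.4 kHz, 22.8 kHz}.

11.6 kHz, 15 kHz, 16.6 kHz, 19.4 kHz, 22.8 kHz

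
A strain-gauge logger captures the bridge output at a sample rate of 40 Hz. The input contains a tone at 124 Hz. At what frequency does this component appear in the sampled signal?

124 Hz mod fs = 4 Hz.
4 Hz ≤ fs/2 = 20 Hz, appears at 4 Hz.

4 Hz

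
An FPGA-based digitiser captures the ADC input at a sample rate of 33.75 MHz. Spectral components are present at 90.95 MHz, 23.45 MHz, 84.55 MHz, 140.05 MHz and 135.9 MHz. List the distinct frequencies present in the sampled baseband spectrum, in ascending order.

0.9 MHz, 5.05 MHz, 10.3 MHz, 16.7 MHz

fs/2 = 16.875 MHz.
90.95 MHz mod fs = 23.45 MHz.
23.45 MHz > fs/2 = 16.875 MHz, folds to fs − 23.45 MHz = 10.3 MHz.
23.45 MHz > fs/2 = 16.875 MHz, folds to fs − 23.45 MHz = 10.3 MHz.
84.55 MHz mod fs = 17.05 MHz.
17.05 MHz > fs/2 = 16.875 MHz, folds to fs − 17.05 MHz = 16.7 MHz.
140.05 MHz mod fs = 5.05 MHz.
5.05 MHz ≤ fs/2 = 16.875 MHz, appears at 5.05 MHz.
135.9 MHz mod fs = 0.9 MHz.
0.9 MHz ≤ fs/2 = 16.875 MHz, appears at 0.9 MHz.
Distinct values: {0.9 MHz, 5.05 MHz, 10.3 MHz, 16.7 MHz}.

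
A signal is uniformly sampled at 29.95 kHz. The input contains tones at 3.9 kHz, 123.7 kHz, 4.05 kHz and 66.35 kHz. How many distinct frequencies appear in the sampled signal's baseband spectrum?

fs/2 = 14.975 kHz.
3.9 kHz ≤ fs/2 = 14.975 kHz, passes unchanged.
123.7 kHz mod fs = 3.9 kHz.
3.9 kHz ≤ fs/2 = 14.975 kHz, appears at 3.9 kHz.
4.05 kHz ≤ fs/2 = 14.975 kHz, passes unchanged.
66.35 kHz mod fs = 6.45 kHz.
6.45 kHz ≤ fs/2 = 14.975 kHz, appears at 6.45 kHz.
Distinct values: {3.9 kHz, 4.05 kHz, 6.45 kHz} → 3.

3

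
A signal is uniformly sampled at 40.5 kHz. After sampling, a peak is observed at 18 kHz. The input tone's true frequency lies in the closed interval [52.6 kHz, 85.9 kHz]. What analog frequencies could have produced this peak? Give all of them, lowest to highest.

58.5 kHz, 63 kHz

Frequencies that alias to 18 kHz are k·fs ± 18 kHz for integer k ≥ 0.
k=0: 18 kHz.
k=1: 22.5 kHz, 58.5 kHz.
k=2: 63 kHz, 99 kHz.
k=3: 103.5 kHz, 139.5 kHz.
Within [52.6 kHz, 85.9 kHz]: 58.5 kHz, 63 kHz.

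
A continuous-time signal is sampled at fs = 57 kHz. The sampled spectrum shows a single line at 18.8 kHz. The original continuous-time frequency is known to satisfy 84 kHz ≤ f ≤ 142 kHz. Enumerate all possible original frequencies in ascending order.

95.2 kHz, 132.8 kHz

Frequencies that alias to 18.8 kHz are k·fs ± 18.8 kHz for integer k ≥ 0.
k=0: 18.8 kHz.
k=1: 38.2 kHz, 75.8 kHz.
k=2: 95.2 kHz, 132.8 kHz.
k=3: 152.2 kHz, 189.8 kHz.
Within [84 kHz, 142 kHz]: 95.2 kHz, 132.8 kHz.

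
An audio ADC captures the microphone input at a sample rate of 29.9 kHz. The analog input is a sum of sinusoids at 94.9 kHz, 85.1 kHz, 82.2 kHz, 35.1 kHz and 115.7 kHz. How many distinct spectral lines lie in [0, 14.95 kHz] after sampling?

fs/2 = 14.95 kHz.
94.9 kHz mod fs = 5.2 kHz.
5.2 kHz ≤ fs/2 = 14.95 kHz, appears at 5.2 kHz.
85.1 kHz mod fs = 25.3 kHz.
25.3 kHz > fs/2 = 14.95 kHz, folds to fs − 25.3 kHz = 4.6 kHz.
82.2 kHz mod fs = 22.4 kHz.
22.4 kHz > fs/2 = 14.95 kHz, folds to fs − 22.4 kHz = 7.5 kHz.
35.1 kHz mod fs = 5.2 kHz.
5.2 kHz ≤ fs/2 = 14.95 kHz, appears at 5.2 kHz.
115.7 kHz mod fs = 26 kHz.
26 kHz > fs/2 = 14.95 kHz, folds to fs − 26 kHz = 3.9 kHz.
Distinct values: {3.9 kHz, 4.6 kHz, 5.2 kHz, 7.5 kHz} → 4.

4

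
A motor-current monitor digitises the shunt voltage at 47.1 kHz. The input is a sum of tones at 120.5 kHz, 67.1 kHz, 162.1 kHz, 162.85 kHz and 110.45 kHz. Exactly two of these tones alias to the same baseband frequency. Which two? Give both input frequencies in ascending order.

120.5 kHz, 162.1 kHz

fs/2 = 23.55 kHz.
120.5 kHz mod fs = 26.3 kHz.
26.3 kHz > fs/2 = 23.55 kHz, folds to fs − 26.3 kHz = 20.8 kHz.
67.1 kHz mod fs = 20 kHz.
20 kHz ≤ fs/2 = 23.55 kHz, appears at 20 kHz.
162.1 kHz mod fs = 20.8 kHz.
20.8 kHz ≤ fs/2 = 23.55 kHz, appears at 20.8 kHz.
162.85 kHz mod fs = 21.55 kHz.
21.55 kHz ≤ fs/2 = 23.55 kHz, appears at 21.55 kHz.
110.45 kHz mod fs = 16.25 kHz.
16.25 kHz ≤ fs/2 = 23.55 kHz, appears at 16.25 kHz.
120.5 kHz and 162.1 kHz both map to 20.8 kHz.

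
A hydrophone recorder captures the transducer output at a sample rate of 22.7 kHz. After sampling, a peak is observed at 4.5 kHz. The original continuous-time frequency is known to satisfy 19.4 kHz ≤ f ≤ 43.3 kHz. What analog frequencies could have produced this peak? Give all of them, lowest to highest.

27.2 kHz, 40.9 kHz

Frequencies that alias to 4.5 kHz are k·fs ± 4.5 kHz for integer k ≥ 0.
k=0: 4.5 kHz.
k=1: 18.2 kHz, 27.2 kHz.
k=2: 40.9 kHz, 49.9 kHz.
k=3: 63.6 kHz, 72.6 kHz.
Within [19.4 kHz, 43.3 kHz]: 27.2 kHz, 40.9 kHz.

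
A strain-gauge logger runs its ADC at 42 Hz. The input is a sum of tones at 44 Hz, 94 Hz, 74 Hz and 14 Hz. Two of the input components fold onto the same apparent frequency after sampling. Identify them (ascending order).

fs/2 = 21 Hz.
44 Hz mod fs = 2 Hz.
2 Hz ≤ fs/2 = 21 Hz, appears at 2 Hz.
94 Hz mod fs = 10 Hz.
10 Hz ≤ fs/2 = 21 Hz, appears at 10 Hz.
74 Hz mod fs = 32 Hz.
32 Hz > fs/2 = 21 Hz, folds to fs − 32 Hz = 10 Hz.
14 Hz ≤ fs/2 = 21 Hz, passes unchanged.
74 Hz and 94 Hz both map to 10 Hz.

74 Hz, 94 Hz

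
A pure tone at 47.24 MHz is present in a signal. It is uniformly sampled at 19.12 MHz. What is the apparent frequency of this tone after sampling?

47.24 MHz mod fs = 9 MHz.
9 MHz ≤ fs/2 = 9.56 MHz, appears at 9 MHz.

9 MHz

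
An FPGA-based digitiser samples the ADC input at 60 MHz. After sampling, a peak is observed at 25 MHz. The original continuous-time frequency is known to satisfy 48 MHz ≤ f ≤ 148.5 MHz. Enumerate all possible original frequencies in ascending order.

Frequencies that alias to 25 MHz are k·fs ± 25 MHz for integer k ≥ 0.
k=0: 25 MHz.
k=1: 35 MHz, 85 MHz.
k=2: 95 MHz, 145 MHz.
k=3: 155 MHz, 205 MHz.
Within [48 MHz, 148.5 MHz]: 85 MHz, 95 MHz, 145 MHz.

85 MHz, 95 MHz, 145 MHz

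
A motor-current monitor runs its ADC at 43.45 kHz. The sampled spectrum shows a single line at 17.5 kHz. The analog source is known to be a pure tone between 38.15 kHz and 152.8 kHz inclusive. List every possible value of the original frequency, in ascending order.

Frequencies that alias to 17.5 kHz are k·fs ± 17.5 kHz for integer k ≥ 0.
k=0: 17.5 kHz.
k=1: 25.95 kHz, 60.95 kHz.
k=2: 69.4 kHz, 104.4 kHz.
k=3: 112.85 kHz, 147.85 kHz.
k=4: 156.3 kHz, 191.3 kHz.
Within [38.15 kHz, 152.8 kHz]: 60.95 kHz, 69.4 kHz, 104.4 kHz, 112.85 kHz, 147.85 kHz.

60.95 kHz, 69.4 kHz, 104.4 kHz, 112.85 kHz, 147.85 kHz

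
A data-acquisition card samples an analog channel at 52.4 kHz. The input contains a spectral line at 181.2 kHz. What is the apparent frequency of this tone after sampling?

181.2 kHz mod fs = 24 kHz.
24 kHz ≤ fs/2 = 26.2 kHz, appears at 24 kHz.

24 kHz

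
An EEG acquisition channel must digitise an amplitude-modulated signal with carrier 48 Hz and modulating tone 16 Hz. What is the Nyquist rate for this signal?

AM sidebands sit at fc ± fm = 32 Hz and 64 Hz.
Highest-frequency component: 64 Hz.
Nyquist rate = 2 × 64 Hz = 128 Hz.

128 Hz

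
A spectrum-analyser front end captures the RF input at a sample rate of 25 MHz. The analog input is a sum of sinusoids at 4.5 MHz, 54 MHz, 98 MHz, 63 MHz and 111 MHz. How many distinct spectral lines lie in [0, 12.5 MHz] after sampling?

fs/2 = 12.5 MHz.
4.5 MHz ≤ fs/2 = 12.5 MHz, passes unchanged.
54 MHz mod fs = 4 MHz.
4 MHz ≤ fs/2 = 12.5 MHz, appears at 4 MHz.
98 MHz mod fs = 23 MHz.
23 MHz > fs/2 = 12.5 MHz, folds to fs − 23 MHz = 2 MHz.
63 MHz mod fs = 13 MHz.
13 MHz > fs/2 = 12.5 MHz, folds to fs − 13 MHz = 12 MHz.
111 MHz mod fs = 11 MHz.
11 MHz ≤ fs/2 = 12.5 MHz, appears at 11 MHz.
Distinct values: {2 MHz, 4 MHz, 4.5 MHz, 11 MHz, 12 MHz} → 5.

5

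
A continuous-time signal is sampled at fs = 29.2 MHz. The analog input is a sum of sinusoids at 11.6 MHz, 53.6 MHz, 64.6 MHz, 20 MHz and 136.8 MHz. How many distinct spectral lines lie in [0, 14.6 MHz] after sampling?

4

fs/2 = 14.6 MHz.
11.6 MHz ≤ fs/2 = 14.6 MHz, passes unchanged.
53.6 MHz mod fs = 24.4 MHz.
24.4 MHz > fs/2 = 14.6 MHz, folds to fs − 24.4 MHz = 4.8 MHz.
64.6 MHz mod fs = 6.2 MHz.
6.2 MHz ≤ fs/2 = 14.6 MHz, appears at 6.2 MHz.
20 MHz > fs/2 = 14.6 MHz, folds to fs − 20 MHz = 9.2 MHz.
136.8 MHz mod fs = 20 MHz.
20 MHz > fs/2 = 14.6 MHz, folds to fs − 20 MHz = 9.2 MHz.
Distinct values: {4.8 MHz, 6.2 MHz, 9.2 MHz, 11.6 MHz} → 4.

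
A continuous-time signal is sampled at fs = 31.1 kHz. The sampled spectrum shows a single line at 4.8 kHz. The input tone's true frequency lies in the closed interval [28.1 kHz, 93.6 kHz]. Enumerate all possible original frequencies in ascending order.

35.9 kHz, 57.4 kHz, 67 kHz, 88.5 kHz

Frequencies that alias to 4.8 kHz are k·fs ± 4.8 kHz for integer k ≥ 0.
k=0: 4.8 kHz.
k=1: 26.3 kHz, 35.9 kHz.
k=2: 57.4 kHz, 67 kHz.
k=3: 88.5 kHz, 98.1 kHz.
k=4: 119.6 kHz, 129.2 kHz.
Within [28.1 kHz, 93.6 kHz]: 35.9 kHz, 57.4 kHz, 67 kHz, 88.5 kHz.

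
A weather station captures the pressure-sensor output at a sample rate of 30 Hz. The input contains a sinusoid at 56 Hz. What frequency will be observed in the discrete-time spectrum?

4 Hz

56 Hz mod fs = 26 Hz.
26 Hz > fs/2 = 15 Hz, folds to fs − 26 Hz = 4 Hz.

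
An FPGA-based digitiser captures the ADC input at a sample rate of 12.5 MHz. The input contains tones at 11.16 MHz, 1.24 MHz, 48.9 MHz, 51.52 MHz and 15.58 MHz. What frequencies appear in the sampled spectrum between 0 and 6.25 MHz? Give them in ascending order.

fs/2 = 6.25 MHz.
11.16 MHz > fs/2 = 6.25 MHz, folds to fs − 11.16 MHz = 1.34 MHz.
1.24 MHz ≤ fs/2 = 6.25 MHz, passes unchanged.
48.9 MHz mod fs = 11.4 MHz.
11.4 MHz > fs/2 = 6.25 MHz, folds to fs − 11.4 MHz = 1.1 MHz.
51.52 MHz mod fs = 1.52 MHz.
1.52 MHz ≤ fs/2 = 6.25 MHz, appears at 1.52 MHz.
15.58 MHz mod fs = 3.08 MHz.
3.08 MHz ≤ fs/2 = 6.25 MHz, appears at 3.08 MHz.
Distinct values: {1.1 MHz, 1.24 MHz, 1.34 MHz, 1.52 MHz, 3.08 MHz}.

1.1 MHz, 1.24 MHz, 1.34 MHz, 1.52 MHz, 3.08 MHz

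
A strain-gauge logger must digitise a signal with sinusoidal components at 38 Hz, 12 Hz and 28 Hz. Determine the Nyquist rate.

76 Hz

Highest-frequency component: 38 Hz.
Nyquist rate = 2 × 38 Hz = 76 Hz.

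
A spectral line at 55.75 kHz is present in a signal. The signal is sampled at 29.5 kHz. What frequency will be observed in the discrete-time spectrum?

3.25 kHz

55.75 kHz mod fs = 26.25 kHz.
26.25 kHz > fs/2 = 14.75 kHz, folds to fs − 26.25 kHz = 3.25 kHz.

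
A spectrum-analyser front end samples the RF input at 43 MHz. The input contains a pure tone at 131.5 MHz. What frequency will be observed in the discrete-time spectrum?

131.5 MHz mod fs = 2.5 MHz.
2.5 MHz ≤ fs/2 = 21.5 MHz, appears at 2.5 MHz.

2.5 MHz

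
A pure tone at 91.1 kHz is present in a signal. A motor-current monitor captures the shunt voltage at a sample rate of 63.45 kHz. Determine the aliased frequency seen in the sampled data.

27.65 kHz

91.1 kHz mod fs = 27.65 kHz.
27.65 kHz ≤ fs/2 = 31.725 kHz, appears at 27.65 kHz.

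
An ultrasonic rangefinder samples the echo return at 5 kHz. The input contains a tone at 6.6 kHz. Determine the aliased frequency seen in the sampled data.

1.6 kHz

6.6 kHz mod fs = 1.6 kHz.
1.6 kHz ≤ fs/2 = 2.5 kHz, appears at 1.6 kHz.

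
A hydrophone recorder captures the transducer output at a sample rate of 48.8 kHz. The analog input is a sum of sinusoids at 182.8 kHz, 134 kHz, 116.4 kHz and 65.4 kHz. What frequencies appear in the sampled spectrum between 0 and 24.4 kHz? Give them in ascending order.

fs/2 = 24.4 kHz.
182.8 kHz mod fs = 36.4 kHz.
36.4 kHz > fs/2 = 24.4 kHz, folds to fs − 36.4 kHz = 12.4 kHz.
134 kHz mod fs = 36.4 kHz.
36.4 kHz > fs/2 = 24.4 kHz, folds to fs − 36.4 kHz = 12.4 kHz.
116.4 kHz mod fs = 18.8 kHz.
18.8 kHz ≤ fs/2 = 24.4 kHz, appears at 18.8 kHz.
65.4 kHz mod fs = 16.6 kHz.
16.6 kHz ≤ fs/2 = 24.4 kHz, appears at 16.6 kHz.
Distinct values: {12.4 kHz, 16.6 kHz, 18.8 kHz}.

12.4 kHz, 16.6 kHz, 18.8 kHz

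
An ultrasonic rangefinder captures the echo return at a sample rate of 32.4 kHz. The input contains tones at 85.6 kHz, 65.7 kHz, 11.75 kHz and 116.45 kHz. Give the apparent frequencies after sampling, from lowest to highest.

fs/2 = 16.2 kHz.
85.6 kHz mod fs = 20.8 kHz.
20.8 kHz > fs/2 = 16.2 kHz, folds to fs − 20.8 kHz = 11.6 kHz.
65.7 kHz mod fs = 0.9 kHz.
0.9 kHz ≤ fs/2 = 16.2 kHz, appears at 0.9 kHz.
11.75 kHz ≤ fs/2 = 16.2 kHz, passes unchanged.
116.45 kHz mod fs = 19.25 kHz.
19.25 kHz > fs/2 = 16.2 kHz, folds to fs − 19.25 kHz = 13.15 kHz.
Distinct values: {0.9 kHz, 11.6 kHz, 11.75 kHz, 13.15 kHz}.

0.9 kHz, 11.6 kHz, 11.75 kHz, 13.15 kHz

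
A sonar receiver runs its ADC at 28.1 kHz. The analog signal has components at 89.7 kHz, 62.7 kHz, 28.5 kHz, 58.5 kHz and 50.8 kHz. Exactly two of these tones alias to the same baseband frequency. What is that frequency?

5.4 kHz

fs/2 = 14.05 kHz.
89.7 kHz mod fs = 5.4 kHz.
5.4 kHz ≤ fs/2 = 14.05 kHz, appears at 5.4 kHz.
62.7 kHz mod fs = 6.5 kHz.
6.5 kHz ≤ fs/2 = 14.05 kHz, appears at 6.5 kHz.
28.5 kHz mod fs = 0.4 kHz.
0.4 kHz ≤ fs/2 = 14.05 kHz, appears at 0.4 kHz.
58.5 kHz mod fs = 2.3 kHz.
2.3 kHz ≤ fs/2 = 14.05 kHz, appears at 2.3 kHz.
50.8 kHz mod fs = 22.7 kHz.
22.7 kHz > fs/2 = 14.05 kHz, folds to fs − 22.7 kHz = 5.4 kHz.
50.8 kHz and 89.7 kHz both map to 5.4 kHz.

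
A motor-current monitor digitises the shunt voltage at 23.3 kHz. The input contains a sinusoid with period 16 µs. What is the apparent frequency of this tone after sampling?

T = 16 µs → f = 1/T = 62.5 kHz.
62.5 kHz mod fs = 15.9 kHz.
15.9 kHz > fs/2 = 11.65 kHz, folds to fs − 15.9 kHz = 7.4 kHz.

7.4 kHz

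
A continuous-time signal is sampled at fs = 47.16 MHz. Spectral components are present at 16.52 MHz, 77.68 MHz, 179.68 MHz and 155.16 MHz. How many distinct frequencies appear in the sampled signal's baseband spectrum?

fs/2 = 23.58 MHz.
16.52 MHz ≤ fs/2 = 23.58 MHz, passes unchanged.
77.68 MHz mod fs = 30.52 MHz.
30.52 MHz > fs/2 = 23.58 MHz, folds to fs − 30.52 MHz = 16.64 MHz.
179.68 MHz mod fs = 38.2 MHz.
38.2 MHz > fs/2 = 23.58 MHz, folds to fs − 38.2 MHz = 8.96 MHz.
155.16 MHz mod fs = 13.68 MHz.
13.68 MHz ≤ fs/2 = 23.58 MHz, appears at 13.68 MHz.
Distinct values: {8.96 MHz, 13.68 MHz, 16.52 MHz, 16.64 MHz} → 4.

4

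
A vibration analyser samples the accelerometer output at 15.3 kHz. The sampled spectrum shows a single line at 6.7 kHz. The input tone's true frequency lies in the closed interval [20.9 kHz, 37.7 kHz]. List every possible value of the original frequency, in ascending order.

Frequencies that alias to 6.7 kHz are k·fs ± 6.7 kHz for integer k ≥ 0.
k=0: 6.7 kHz.
k=1: 8.6 kHz, 22 kHz.
k=2: 23.9 kHz, 37.3 kHz.
k=3: 39.2 kHz, 52.6 kHz.
Within [20.9 kHz, 37.7 kHz]: 22 kHz, 23.9 kHz, 37.3 kHz.

22 kHz, 23.9 kHz, 37.3 kHz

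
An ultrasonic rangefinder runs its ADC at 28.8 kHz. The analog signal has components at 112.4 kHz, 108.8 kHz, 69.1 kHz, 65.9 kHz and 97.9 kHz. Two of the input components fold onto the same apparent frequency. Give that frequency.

11.5 kHz

fs/2 = 14.4 kHz.
112.4 kHz mod fs = 26 kHz.
26 kHz > fs/2 = 14.4 kHz, folds to fs − 26 kHz = 2.8 kHz.
108.8 kHz mod fs = 22.4 kHz.
22.4 kHz > fs/2 = 14.4 kHz, folds to fs − 22.4 kHz = 6.4 kHz.
69.1 kHz mod fs = 11.5 kHz.
11.5 kHz ≤ fs/2 = 14.4 kHz, appears at 11.5 kHz.
65.9 kHz mod fs = 8.3 kHz.
8.3 kHz ≤ fs/2 = 14.4 kHz, appears at 8.3 kHz.
97.9 kHz mod fs = 11.5 kHz.
11.5 kHz ≤ fs/2 = 14.4 kHz, appears at 11.5 kHz.
69.1 kHz and 97.9 kHz both map to 11.5 kHz.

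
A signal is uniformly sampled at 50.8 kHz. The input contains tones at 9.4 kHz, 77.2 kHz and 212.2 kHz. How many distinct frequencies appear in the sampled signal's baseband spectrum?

3

fs/2 = 25.4 kHz.
9.4 kHz ≤ fs/2 = 25.4 kHz, passes unchanged.
77.2 kHz mod fs = 26.4 kHz.
26.4 kHz > fs/2 = 25.4 kHz, folds to fs − 26.4 kHz = 24.4 kHz.
212.2 kHz mod fs = 9 kHz.
9 kHz ≤ fs/2 = 25.4 kHz, appears at 9 kHz.
Distinct values: {9 kHz, 9.4 kHz, 24.4 kHz} → 3.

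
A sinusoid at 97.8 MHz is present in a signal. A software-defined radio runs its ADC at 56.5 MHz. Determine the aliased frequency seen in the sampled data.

15.2 MHz

97.8 MHz mod fs = 41.3 MHz.
41.3 MHz > fs/2 = 28.25 MHz, folds to fs − 41.3 MHz = 15.2 MHz.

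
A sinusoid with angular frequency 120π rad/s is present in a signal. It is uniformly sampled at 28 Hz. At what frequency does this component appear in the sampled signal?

ω = 120π rad/s → f = ω/(2π) = 60 Hz.
60 Hz mod fs = 4 Hz.
4 Hz ≤ fs/2 = 14 Hz, appears at 4 Hz.

4 Hz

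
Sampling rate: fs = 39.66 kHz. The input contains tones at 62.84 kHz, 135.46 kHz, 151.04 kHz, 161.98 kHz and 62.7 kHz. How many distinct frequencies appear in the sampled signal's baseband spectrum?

4

fs/2 = 19.83 kHz.
62.84 kHz mod fs = 23.18 kHz.
23.18 kHz > fs/2 = 19.83 kHz, folds to fs − 23.18 kHz = 16.48 kHz.
135.46 kHz mod fs = 16.48 kHz.
16.48 kHz ≤ fs/2 = 19.83 kHz, appears at 16.48 kHz.
151.04 kHz mod fs = 32.06 kHz.
32.06 kHz > fs/2 = 19.83 kHz, folds to fs − 32.06 kHz = 7.6 kHz.
161.98 kHz mod fs = 3.34 kHz.
3.34 kHz ≤ fs/2 = 19.83 kHz, appears at 3.34 kHz.
62.7 kHz mod fs = 23.04 kHz.
23.04 kHz > fs/2 = 19.83 kHz, folds to fs − 23.04 kHz = 16.62 kHz.
Distinct values: {3.34 kHz, 7.6 kHz, 16.48 kHz, 16.62 kHz} → 4.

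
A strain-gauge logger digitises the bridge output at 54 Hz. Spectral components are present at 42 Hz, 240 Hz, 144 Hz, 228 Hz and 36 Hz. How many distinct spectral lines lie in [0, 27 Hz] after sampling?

fs/2 = 27 Hz.
42 Hz > fs/2 = 27 Hz, folds to fs − 42 Hz = 12 Hz.
240 Hz mod fs = 24 Hz.
24 Hz ≤ fs/2 = 27 Hz, appears at 24 Hz.
144 Hz mod fs = 36 Hz.
36 Hz > fs/2 = 27 Hz, folds to fs − 36 Hz = 18 Hz.
228 Hz mod fs = 12 Hz.
12 Hz ≤ fs/2 = 27 Hz, appears at 12 Hz.
36 Hz > fs/2 = 27 Hz, folds to fs − 36 Hz = 18 Hz.
Distinct values: {12 Hz, 18 Hz, 24 Hz} → 3.

3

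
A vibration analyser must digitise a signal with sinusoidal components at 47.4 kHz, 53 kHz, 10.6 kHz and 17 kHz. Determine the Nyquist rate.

Highest-frequency component: 53 kHz.
Nyquist rate = 2 × 53 kHz = 106 kHz.

106 kHz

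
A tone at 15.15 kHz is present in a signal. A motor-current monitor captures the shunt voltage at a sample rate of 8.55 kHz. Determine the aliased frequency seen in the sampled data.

1.95 kHz

15.15 kHz mod fs = 6.6 kHz.
6.6 kHz > fs/2 = 4.275 kHz, folds to fs − 6.6 kHz = 1.95 kHz.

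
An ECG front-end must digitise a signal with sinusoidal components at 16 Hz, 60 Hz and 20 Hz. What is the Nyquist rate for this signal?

Highest-frequency component: 60 Hz.
Nyquist rate = 2 × 60 Hz = 120 Hz.

120 Hz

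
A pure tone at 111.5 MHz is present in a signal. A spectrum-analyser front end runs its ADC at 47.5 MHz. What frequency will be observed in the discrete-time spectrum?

111.5 MHz mod fs = 16.5 MHz.
16.5 MHz ≤ fs/2 = 23.75 MHz, appears at 16.5 MHz.

16.5 MHz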